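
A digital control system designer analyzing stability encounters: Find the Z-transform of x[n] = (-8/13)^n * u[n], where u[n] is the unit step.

The Z-transform of a^n * u[n] is z/(z-a) for |z| > |a|.
Here a = -8/13, so X(z) = z/(z - (-8/13)) = 13z/(13z + 8)
ROC: |z| > 8/13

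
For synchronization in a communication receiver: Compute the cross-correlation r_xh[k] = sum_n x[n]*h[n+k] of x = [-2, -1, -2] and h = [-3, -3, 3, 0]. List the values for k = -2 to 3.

Both sequences indexed from 0 and zero outside their support.
Lags with overlap: k = -2 to 3.
  r_xh[-2] = x[2]*h[0] = 6
  r_xh[-1] = x[1]*h[0] + x[2]*h[1] = 9
  r_xh[0] = x[0]*h[0] + x[1]*h[1] + x[2]*h[2] = 3
  r_xh[1] = x[0]*h[1] + x[1]*h[2] + x[2]*h[3] = 3
  r_xh[2] = x[0]*h[2] + x[1]*h[3] = -6
  r_xh[3] = x[0]*h[3] = 0
r_xh = [6, 9, 3, 3, -6, 0] (for k = -2, ..., 3)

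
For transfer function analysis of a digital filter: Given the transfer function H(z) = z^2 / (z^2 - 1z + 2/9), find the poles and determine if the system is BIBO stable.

Poles are roots of the denominator: z^2 - 1z + 2/9 = 0.
Quadratic formula: z = [-(-1) +/- sqrt((-1)^2 - 4*(2/9))] / 2
Discriminant = 1 - 8/9 = 1/9; sqrt = 1/3.
z = (1 +/- 1/3) / 2 => z = 2/3 or z = 1/3.
|p1| = 2/3, |p2| = 1/3.
For BIBO stability, all poles must lie inside the unit circle (|p| < 1).
System is STABLE since both |p| < 1.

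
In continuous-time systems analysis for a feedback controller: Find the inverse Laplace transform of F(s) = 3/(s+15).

Standard pair: k/(s+a) <-> k*e^(-at)*u(t)
With k=3, a=15: f(t) = 3*e^(-15t)*u(t)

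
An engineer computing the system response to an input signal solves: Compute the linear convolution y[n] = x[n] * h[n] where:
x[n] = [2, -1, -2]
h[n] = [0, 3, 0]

y[n] = sum_k x[k]*h[n-k]. Output length = len(x) + len(h) - 1 = 3 + 3 - 1 = 5.
y[0] = 2*0 = 0
y[1] = -1*0 + 2*3 = 6
y[2] = -2*0 + -1*3 + 2*0 = -3
y[3] = -2*3 + -1*0 = -6
y[4] = -2*0 = 0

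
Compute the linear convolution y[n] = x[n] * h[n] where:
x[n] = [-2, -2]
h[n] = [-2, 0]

y[n] = sum_k x[k]*h[n-k]. Output length = len(x) + len(h) - 1 = 2 + 2 - 1 = 3.
y[0] = -2*-2 = 4
y[1] = -2*-2 + -2*0 = 4
y[2] = -2*0 = 0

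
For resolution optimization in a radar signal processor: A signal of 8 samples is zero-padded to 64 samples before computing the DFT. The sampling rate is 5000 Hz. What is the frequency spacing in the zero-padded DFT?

Original DFT: N = 8, resolution = f_s/N = 5000/8 = 625 Hz
Zero-padded DFT: N = 64, resolution = f_s/N = 5000/64 = 625/8 Hz
Zero-padding interpolates the spectrum (finer frequency grid)
but does NOT improve the true spectral resolution (ability to resolve close frequencies).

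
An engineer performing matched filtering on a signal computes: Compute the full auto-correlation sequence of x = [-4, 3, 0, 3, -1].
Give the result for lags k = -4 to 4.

r_xx[k] = sum_m x[m]*x[m+k], indexed from 0, for k = -4 to 4:
  r_xx[-4] = x[4]*x[0] = 4
  r_xx[-3] = x[3]*x[0] + x[4]*x[1] = -15
  r_xx[-2] = x[2]*x[0] + x[3]*x[1] + x[4]*x[2] = 9
  r_xx[-1] = x[1]*x[0] + x[2]*x[1] + x[3]*x[2] + x[4]*x[3] = -15
  r_xx[0] = x[0]*x[0] + x[1]*x[1] + x[2]*x[2] + x[3]*x[3] + x[4]*x[4] = 35
  r_xx[1] = x[0]*x[1] + x[1]*x[2] + x[2]*x[3] + x[3]*x[4] = -15
  r_xx[2] = x[0]*x[2] + x[1]*x[3] + x[2]*x[4] = 9
  r_xx[3] = x[0]*x[3] + x[1]*x[4] = -15
  r_xx[4] = x[0]*x[4] = 4
r_xx = [4, -15, 9, -15, 35, -15, 9, -15, 4]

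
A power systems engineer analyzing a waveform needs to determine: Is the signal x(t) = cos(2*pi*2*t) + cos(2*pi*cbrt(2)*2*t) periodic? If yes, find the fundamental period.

f1 = 2 Hz, f2 = 2*cbrt(2) Hz
Ratio f2/f1 = cbrt(2), which is irrational.
Since the frequency ratio is irrational, no common period exists.
The signal is not periodic.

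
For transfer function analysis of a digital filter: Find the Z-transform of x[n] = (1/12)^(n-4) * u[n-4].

Time-shifting property: if X(z) = Z{x[n]}, then Z{x[n-d]} = z^(-d) * X(z)
X(z) = z/(z - 1/12) for x[n] = (1/12)^n * u[n]
Z{x[n-4]} = z^(-4) * z/(z - 1/12) = z^(-3)/(z - 1/12)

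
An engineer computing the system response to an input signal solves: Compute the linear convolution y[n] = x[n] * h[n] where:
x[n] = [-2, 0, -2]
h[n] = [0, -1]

y[n] = sum_k x[k]*h[n-k]. Output length = len(x) + len(h) - 1 = 3 + 2 - 1 = 4.
y[0] = -2*0 = 0
y[1] = 0*0 + -2*-1 = 2
y[2] = -2*0 + 0*-1 = 0
y[3] = -2*-1 = 2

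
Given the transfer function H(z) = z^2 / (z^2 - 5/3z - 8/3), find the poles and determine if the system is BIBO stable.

Poles are roots of the denominator: z^2 - 5/3z - 8/3 = 0.
Quadratic formula: z = [-(-5/3) +/- sqrt((-5/3)^2 - 4*(-8/3))] / 2
Discriminant = 25/9 + 32/3 = 121/9; sqrt = 11/3.
z = (5/3 +/- 11/3) / 2 => z = 8/3 or z = -1.
|p1| = 1, |p2| = 8/3.
For BIBO stability, all poles must lie inside the unit circle (|p| < 1).
System is UNSTABLE since at least one |p| >= 1.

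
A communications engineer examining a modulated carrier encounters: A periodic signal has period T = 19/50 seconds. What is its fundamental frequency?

The fundamental frequency is the reciprocal of the period.
f = 1/T = 1/(19/50) = 50/19 Hz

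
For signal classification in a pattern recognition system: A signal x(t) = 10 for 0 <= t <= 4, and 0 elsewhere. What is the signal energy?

Energy = integral of |x(t)|^2 dt over the signal duration
= 10^2 * 4 = 100 * 4 = 400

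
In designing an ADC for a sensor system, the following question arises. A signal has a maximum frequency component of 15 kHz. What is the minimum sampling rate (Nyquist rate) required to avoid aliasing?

By the Nyquist-Shannon sampling theorem,
the minimum sampling rate (Nyquist rate) must be at least 2 * f_max.
Nyquist rate = 2 * 15 kHz = 30 kHz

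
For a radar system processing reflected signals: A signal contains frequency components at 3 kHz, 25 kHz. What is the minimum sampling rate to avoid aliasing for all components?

The highest frequency component is f_max = 25 kHz.
Nyquist rate = 2 * f_max = 2 * 25 kHz = 50 kHz.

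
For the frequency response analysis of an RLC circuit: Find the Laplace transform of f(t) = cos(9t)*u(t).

Standard pair: cos(wt)*u(t) <-> s/(s^2+w^2)
With w = 9: L{cos(9t)*u(t)} = s/(s^2+81)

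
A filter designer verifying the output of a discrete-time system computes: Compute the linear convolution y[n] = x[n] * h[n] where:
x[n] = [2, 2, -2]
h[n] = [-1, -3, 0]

y[n] = sum_k x[k]*h[n-k]. Output length = len(x) + len(h) - 1 = 3 + 3 - 1 = 5.
y[0] = 2*-1 = -2
y[1] = 2*-1 + 2*-3 = -8
y[2] = -2*-1 + 2*-3 + 2*0 = -4
y[3] = -2*-3 + 2*0 = 6
y[4] = -2*0 = 0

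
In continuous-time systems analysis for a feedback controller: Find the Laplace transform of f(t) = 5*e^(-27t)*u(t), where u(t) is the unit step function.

Standard Laplace transform pair:
e^(-at)*u(t) <-> 1/(s+a)
With a = 27: L{5*e^(-27t)*u(t)} = 5/(s+27), ROC: Re(s) > -27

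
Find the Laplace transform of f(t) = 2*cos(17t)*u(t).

Standard pair: cos(wt)*u(t) <-> s/(s^2+w^2)
With w = 17: L{2*cos(17t)*u(t)} = 2s/(s^2+289)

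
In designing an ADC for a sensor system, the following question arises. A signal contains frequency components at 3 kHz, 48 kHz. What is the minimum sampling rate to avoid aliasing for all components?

The highest frequency component is f_max = 48 kHz.
Nyquist rate = 2 * f_max = 2 * 48 kHz = 96 kHz.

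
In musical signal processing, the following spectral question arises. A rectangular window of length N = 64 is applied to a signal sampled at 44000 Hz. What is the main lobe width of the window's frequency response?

For a rectangular window of length N,
the main lobe width in frequency is 2*f_s/N.
= 2*44000/64 = 1375 Hz
This determines the minimum frequency separation for resolving two sinusoids.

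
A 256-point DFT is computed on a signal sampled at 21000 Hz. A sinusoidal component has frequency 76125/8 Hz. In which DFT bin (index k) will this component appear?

DFT frequency resolution = f_s/N = 21000/256 = 2625/32 Hz
Bin index k = f_signal / resolution = 76125/8 / 2625/32 = 116
The signal frequency 76125/8 Hz falls in DFT bin k = 116.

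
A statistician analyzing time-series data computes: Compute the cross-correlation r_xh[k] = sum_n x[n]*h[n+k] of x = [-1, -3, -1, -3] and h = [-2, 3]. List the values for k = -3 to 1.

Both sequences indexed from 0 and zero outside their support.
Lags with overlap: k = -3 to 1.
  r_xh[-3] = x[3]*h[0] = 6
  r_xh[-2] = x[2]*h[0] + x[3]*h[1] = -7
  r_xh[-1] = x[1]*h[0] + x[2]*h[1] = 3
  r_xh[0] = x[0]*h[0] + x[1]*h[1] = -7
  r_xh[1] = x[0]*h[1] = -3
r_xh = [6, -7, 3, -7, -3] (for k = -3, ..., 1)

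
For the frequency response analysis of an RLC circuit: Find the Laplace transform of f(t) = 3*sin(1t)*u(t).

Standard pair: sin(wt)*u(t) <-> w/(s^2+w^2)
With w = 1: L{3*sin(1t)*u(t)} = 3/(s^2+1)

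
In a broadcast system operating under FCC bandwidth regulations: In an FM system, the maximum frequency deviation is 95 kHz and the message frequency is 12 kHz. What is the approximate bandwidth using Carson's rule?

Carson's rule: BW = 2*(delta_f + f_m)
= 2*(95 + 12) kHz = 214 kHz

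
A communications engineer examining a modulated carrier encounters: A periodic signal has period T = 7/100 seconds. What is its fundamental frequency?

The fundamental frequency is the reciprocal of the period.
f = 1/T = 1/(7/100) = 100/7 Hz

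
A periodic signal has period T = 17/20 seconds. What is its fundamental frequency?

The fundamental frequency is the reciprocal of the period.
f = 1/T = 1/(17/20) = 20/17 Hz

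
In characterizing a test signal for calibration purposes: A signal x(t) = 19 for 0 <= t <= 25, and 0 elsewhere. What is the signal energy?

Energy = integral of |x(t)|^2 dt over the signal duration
= 19^2 * 25 = 361 * 25 = 9025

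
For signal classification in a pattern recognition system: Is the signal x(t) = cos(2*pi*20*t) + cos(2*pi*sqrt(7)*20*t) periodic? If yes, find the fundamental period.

f1 = 20 Hz, f2 = 20*sqrt(7) Hz
Ratio f2/f1 = sqrt(7), which is irrational.
Since the frequency ratio is irrational, no common period exists.
The signal is not periodic.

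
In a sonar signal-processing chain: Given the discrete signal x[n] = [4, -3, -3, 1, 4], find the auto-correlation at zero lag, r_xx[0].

The auto-correlation at zero lag r_xx[0] equals the signal energy.
r_xx[0] = sum of x[n]^2 = 4^2 + (-3)^2 + (-3)^2 + 1^2 + 4^2
= 16 + 9 + 9 + 1 + 16 = 51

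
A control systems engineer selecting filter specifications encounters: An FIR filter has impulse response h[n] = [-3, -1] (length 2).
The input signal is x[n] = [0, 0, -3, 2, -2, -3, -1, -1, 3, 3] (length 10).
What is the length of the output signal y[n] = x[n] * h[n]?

For linear convolution, the output length is:
len(y) = len(x) + len(h) - 1 = 10 + 2 - 1 = 11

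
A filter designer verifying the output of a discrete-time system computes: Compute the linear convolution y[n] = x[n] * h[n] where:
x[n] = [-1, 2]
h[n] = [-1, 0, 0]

y[n] = sum_k x[k]*h[n-k]. Output length = len(x) + len(h) - 1 = 2 + 3 - 1 = 4.
y[0] = -1*-1 = 1
y[1] = 2*-1 + -1*0 = -2
y[2] = 2*0 + -1*0 = 0
y[3] = 2*0 = 0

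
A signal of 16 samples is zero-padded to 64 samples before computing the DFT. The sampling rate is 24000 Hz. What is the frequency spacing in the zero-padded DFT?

Original DFT: N = 16, resolution = f_s/N = 24000/16 = 1500 Hz
Zero-padded DFT: N = 64, resolution = f_s/N = 24000/64 = 375 Hz
Zero-padding interpolates the spectrum (finer frequency grid)
but does NOT improve the true spectral resolution (ability to resolve close frequencies).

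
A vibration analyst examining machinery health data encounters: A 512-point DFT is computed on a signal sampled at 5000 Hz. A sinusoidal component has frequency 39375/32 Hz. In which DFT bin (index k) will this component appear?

DFT frequency resolution = f_s/N = 5000/512 = 625/64 Hz
Bin index k = f_signal / resolution = 39375/32 / 625/64 = 126
The signal frequency 39375/32 Hz falls in DFT bin k = 126.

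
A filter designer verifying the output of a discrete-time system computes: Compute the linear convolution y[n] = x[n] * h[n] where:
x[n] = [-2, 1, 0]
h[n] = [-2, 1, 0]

y[n] = sum_k x[k]*h[n-k]. Output length = len(x) + len(h) - 1 = 3 + 3 - 1 = 5.
y[0] = -2*-2 = 4
y[1] = 1*-2 + -2*1 = -4
y[2] = 0*-2 + 1*1 + -2*0 = 1
y[3] = 0*1 + 1*0 = 0
y[4] = 0*0 = 0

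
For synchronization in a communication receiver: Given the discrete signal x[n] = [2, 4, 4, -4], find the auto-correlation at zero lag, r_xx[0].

The auto-correlation at zero lag r_xx[0] equals the signal energy.
r_xx[0] = sum of x[n]^2 = 2^2 + 4^2 + 4^2 + (-4)^2
= 4 + 16 + 16 + 16 = 52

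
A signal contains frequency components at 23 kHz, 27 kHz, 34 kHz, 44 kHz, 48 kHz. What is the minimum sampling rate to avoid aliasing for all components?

The highest frequency component is f_max = 48 kHz.
Nyquist rate = 2 * f_max = 2 * 48 kHz = 96 kHz.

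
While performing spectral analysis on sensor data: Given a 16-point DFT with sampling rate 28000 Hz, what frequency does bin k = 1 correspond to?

The frequency of DFT bin k is: f_k = k * f_s / N
f_1 = 1 * 28000 / 16 = 1750 Hz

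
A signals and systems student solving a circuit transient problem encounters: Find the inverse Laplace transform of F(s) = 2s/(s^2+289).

Standard pair: s/(s^2+w^2) <-> cos(wt)*u(t)
With k=2, w=17: f(t) = 2*cos(17t)*u(t)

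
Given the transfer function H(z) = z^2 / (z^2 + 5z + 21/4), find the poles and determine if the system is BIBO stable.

Poles are roots of the denominator: z^2 + 5z + 21/4 = 0.
Quadratic formula: z = [-(5) +/- sqrt((5)^2 - 4*(21/4))] / 2
Discriminant = 25 - 21 = 4; sqrt = 2.
z = (-5 +/- 2) / 2 => z = -3/2 or z = -7/2.
|p1| = 3/2, |p2| = 7/2.
For BIBO stability, all poles must lie inside the unit circle (|p| < 1).
System is UNSTABLE since at least one |p| >= 1.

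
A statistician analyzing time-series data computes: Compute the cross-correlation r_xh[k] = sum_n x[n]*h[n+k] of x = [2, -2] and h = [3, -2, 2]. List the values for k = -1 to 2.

Both sequences indexed from 0 and zero outside their support.
Lags with overlap: k = -1 to 2.
  r_xh[-1] = x[1]*h[0] = -6
  r_xh[0] = x[0]*h[0] + x[1]*h[1] = 10
  r_xh[1] = x[0]*h[1] + x[1]*h[2] = -8
  r_xh[2] = x[0]*h[2] = 4
r_xh = [-6, 10, -8, 4] (for k = -1, ..., 2)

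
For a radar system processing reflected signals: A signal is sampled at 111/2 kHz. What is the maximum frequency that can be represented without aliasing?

The maximum frequency that can be represented without aliasing
is the Nyquist frequency: f_max = f_s / 2 = 111/2 kHz / 2 = 111/4 kHz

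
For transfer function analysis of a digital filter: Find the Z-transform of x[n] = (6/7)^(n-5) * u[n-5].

Time-shifting property: if X(z) = Z{x[n]}, then Z{x[n-d]} = z^(-d) * X(z)
X(z) = z/(z - 6/7) for x[n] = (6/7)^n * u[n]
Z{x[n-5]} = z^(-5) * z/(z - 6/7) = z^(-4)/(z - 6/7)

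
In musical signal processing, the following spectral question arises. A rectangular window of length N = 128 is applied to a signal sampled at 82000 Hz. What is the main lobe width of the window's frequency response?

For a rectangular window of length N,
the main lobe width in frequency is 2*f_s/N.
= 2*82000/128 = 5125/4 Hz
This determines the minimum frequency separation for resolving two sinusoids.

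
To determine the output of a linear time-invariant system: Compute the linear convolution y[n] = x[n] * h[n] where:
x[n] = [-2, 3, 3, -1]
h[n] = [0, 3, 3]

y[n] = sum_k x[k]*h[n-k]. Output length = len(x) + len(h) - 1 = 4 + 3 - 1 = 6.
y[0] = -2*0 = 0
y[1] = 3*0 + -2*3 = -6
y[2] = 3*0 + 3*3 + -2*3 = 3
y[3] = -1*0 + 3*3 + 3*3 = 18
y[4] = -1*3 + 3*3 = 6
y[5] = -1*3 = -3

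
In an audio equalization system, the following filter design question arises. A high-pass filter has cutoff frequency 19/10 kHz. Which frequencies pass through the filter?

A high-pass filter passes all frequencies above the cutoff frequency 19/10 kHz and attenuates lower frequencies.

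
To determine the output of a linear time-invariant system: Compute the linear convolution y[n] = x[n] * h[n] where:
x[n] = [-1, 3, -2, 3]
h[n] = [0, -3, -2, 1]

y[n] = sum_k x[k]*h[n-k]. Output length = len(x) + len(h) - 1 = 4 + 4 - 1 = 7.
y[0] = -1*0 = 0
y[1] = 3*0 + -1*-3 = 3
y[2] = -2*0 + 3*-3 + -1*-2 = -7
y[3] = 3*0 + -2*-3 + 3*-2 + -1*1 = -1
y[4] = 3*-3 + -2*-2 + 3*1 = -2
y[5] = 3*-2 + -2*1 = -8
y[6] = 3*1 = 3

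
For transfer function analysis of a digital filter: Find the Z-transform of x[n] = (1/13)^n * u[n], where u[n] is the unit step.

The Z-transform of a^n * u[n] is z/(z-a) for |z| > |a|.
Here a = 1/13, so X(z) = z/(z - (1/13)) = 13z/(13z - 1)
ROC: |z| > 1/13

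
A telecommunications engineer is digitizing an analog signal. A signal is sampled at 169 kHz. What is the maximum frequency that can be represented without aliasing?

The maximum frequency that can be represented without aliasing
is the Nyquist frequency: f_max = f_s / 2 = 169 kHz / 2 = 169/2 kHz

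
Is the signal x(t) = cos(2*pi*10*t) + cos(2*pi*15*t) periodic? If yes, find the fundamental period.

f1 = 10 Hz, f2 = 15 Hz
Period T1 = 1/10, T2 = 1/15
Ratio T1/T2 = 15/10, which is rational.
The signal is periodic with fundamental period T = 1/GCD(10,15) = 1/5 s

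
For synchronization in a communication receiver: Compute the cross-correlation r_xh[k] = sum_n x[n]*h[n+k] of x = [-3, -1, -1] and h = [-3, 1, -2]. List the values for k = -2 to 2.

Both sequences indexed from 0 and zero outside their support.
Lags with overlap: k = -2 to 2.
  r_xh[-2] = x[2]*h[0] = 3
  r_xh[-1] = x[1]*h[0] + x[2]*h[1] = 2
  r_xh[0] = x[0]*h[0] + x[1]*h[1] + x[2]*h[2] = 10
  r_xh[1] = x[0]*h[1] + x[1]*h[2] = -1
  r_xh[2] = x[0]*h[2] = 6
r_xh = [3, 2, 10, -1, 6] (for k = -2, ..., 2)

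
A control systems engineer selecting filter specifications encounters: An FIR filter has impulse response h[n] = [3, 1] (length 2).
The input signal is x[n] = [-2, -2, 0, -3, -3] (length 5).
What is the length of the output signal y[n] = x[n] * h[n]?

For linear convolution, the output length is:
len(y) = len(x) + len(h) - 1 = 5 + 2 - 1 = 6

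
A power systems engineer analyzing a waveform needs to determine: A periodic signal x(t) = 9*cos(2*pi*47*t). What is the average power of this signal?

Average power of A*cos(wt) is A^2/2.
P = 9^2 / 2 = 81/2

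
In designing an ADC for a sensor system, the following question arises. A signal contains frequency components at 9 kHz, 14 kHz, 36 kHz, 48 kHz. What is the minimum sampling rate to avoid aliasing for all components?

The highest frequency component is f_max = 48 kHz.
Nyquist rate = 2 * f_max = 2 * 48 kHz = 96 kHz.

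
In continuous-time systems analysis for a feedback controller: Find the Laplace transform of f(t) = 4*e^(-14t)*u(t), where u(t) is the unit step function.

Standard Laplace transform pair:
e^(-at)*u(t) <-> 1/(s+a)
With a = 14: L{4*e^(-14t)*u(t)} = 4/(s+14), ROC: Re(s) > -14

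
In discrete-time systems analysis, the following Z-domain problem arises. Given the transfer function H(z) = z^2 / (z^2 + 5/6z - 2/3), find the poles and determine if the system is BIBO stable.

Poles are roots of the denominator: z^2 + 5/6z - 2/3 = 0.
Quadratic formula: z = [-(5/6) +/- sqrt((5/6)^2 - 4*(-2/3))] / 2
Discriminant = 25/36 + 8/3 = 121/36; sqrt = 11/6.
z = (-5/6 +/- 11/6) / 2 => z = 1/2 or z = -4/3.
|p1| = 4/3, |p2| = 1/2.
For BIBO stability, all poles must lie inside the unit circle (|p| < 1).
System is UNSTABLE since at least one |p| >= 1.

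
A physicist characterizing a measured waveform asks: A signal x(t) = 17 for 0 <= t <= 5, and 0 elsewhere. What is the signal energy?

Energy = integral of |x(t)|^2 dt over the signal duration
= 17^2 * 5 = 289 * 5 = 1445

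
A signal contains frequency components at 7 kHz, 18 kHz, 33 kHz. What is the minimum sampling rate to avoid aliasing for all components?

The highest frequency component is f_max = 33 kHz.
Nyquist rate = 2 * f_max = 2 * 33 kHz = 66 kHz.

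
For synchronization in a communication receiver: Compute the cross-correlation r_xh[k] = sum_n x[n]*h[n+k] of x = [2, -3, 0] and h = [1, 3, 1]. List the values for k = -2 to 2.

Both sequences indexed from 0 and zero outside their support.
Lags with overlap: k = -2 to 2.
  r_xh[-2] = x[2]*h[0] = 0
  r_xh[-1] = x[1]*h[0] + x[2]*h[1] = -3
  r_xh[0] = x[0]*h[0] + x[1]*h[1] + x[2]*h[2] = -7
  r_xh[1] = x[0]*h[1] + x[1]*h[2] = 3
  r_xh[2] = x[0]*h[2] = 2
r_xh = [0, -3, -7, 3, 2] (for k = -2, ..., 2)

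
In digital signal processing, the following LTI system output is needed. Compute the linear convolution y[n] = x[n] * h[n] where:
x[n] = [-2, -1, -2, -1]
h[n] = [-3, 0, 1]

y[n] = sum_k x[k]*h[n-k]. Output length = len(x) + len(h) - 1 = 4 + 3 - 1 = 6.
y[0] = -2*-3 = 6
y[1] = -1*-3 + -2*0 = 3
y[2] = -2*-3 + -1*0 + -2*1 = 4
y[3] = -1*-3 + -2*0 + -1*1 = 2
y[4] = -1*0 + -2*1 = -2
y[5] = -1*1 = -1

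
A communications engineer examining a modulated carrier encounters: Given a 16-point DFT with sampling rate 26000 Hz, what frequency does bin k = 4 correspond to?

The frequency of DFT bin k is: f_k = k * f_s / N
f_4 = 4 * 26000 / 16 = 6500 Hz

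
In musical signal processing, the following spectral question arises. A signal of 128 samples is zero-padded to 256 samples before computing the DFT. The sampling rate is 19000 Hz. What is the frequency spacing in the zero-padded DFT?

Original DFT: N = 128, resolution = f_s/N = 19000/128 = 2375/16 Hz
Zero-padded DFT: N = 256, resolution = f_s/N = 19000/256 = 2375/32 Hz
Zero-padding interpolates the spectrum (finer frequency grid)
but does NOT improve the true spectral resolution (ability to resolve close frequencies).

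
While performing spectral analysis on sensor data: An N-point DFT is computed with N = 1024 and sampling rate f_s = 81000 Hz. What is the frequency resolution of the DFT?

DFT frequency resolution = f_s / N
= 81000 / 1024 = 10125/128 Hz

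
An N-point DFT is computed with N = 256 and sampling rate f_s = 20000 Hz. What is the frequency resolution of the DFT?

DFT frequency resolution = f_s / N
= 20000 / 256 = 625/8 Hz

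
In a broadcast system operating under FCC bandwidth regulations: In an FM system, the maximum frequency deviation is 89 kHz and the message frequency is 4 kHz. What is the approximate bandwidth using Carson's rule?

Carson's rule: BW = 2*(delta_f + f_m)
= 2*(89 + 4) kHz = 186 kHz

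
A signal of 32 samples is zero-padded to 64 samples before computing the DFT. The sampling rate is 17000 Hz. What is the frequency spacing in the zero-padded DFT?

Original DFT: N = 32, resolution = f_s/N = 17000/32 = 2125/4 Hz
Zero-padded DFT: N = 64, resolution = f_s/N = 17000/64 = 2125/8 Hz
Zero-padding interpolates the spectrum (finer frequency grid)
but does NOT improve the true spectral resolution (ability to resolve close frequencies).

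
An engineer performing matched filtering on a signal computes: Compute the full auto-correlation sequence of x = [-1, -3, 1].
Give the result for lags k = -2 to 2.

r_xx[k] = sum_m x[m]*x[m+k], indexed from 0, for k = -2 to 2:
  r_xx[-2] = x[2]*x[0] = -1
  r_xx[-1] = x[1]*x[0] + x[2]*x[1] = 0
  r_xx[0] = x[0]*x[0] + x[1]*x[1] + x[2]*x[2] = 11
  r_xx[1] = x[0]*x[1] + x[1]*x[2] = 0
  r_xx[2] = x[0]*x[2] = -1
r_xx = [-1, 0, 11, 0, -1]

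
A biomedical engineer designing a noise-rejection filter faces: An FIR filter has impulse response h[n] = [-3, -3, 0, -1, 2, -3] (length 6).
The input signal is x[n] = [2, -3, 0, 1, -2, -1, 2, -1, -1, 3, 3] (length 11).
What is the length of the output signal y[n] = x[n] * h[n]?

For linear convolution, the output length is:
len(y) = len(x) + len(h) - 1 = 11 + 6 - 1 = 16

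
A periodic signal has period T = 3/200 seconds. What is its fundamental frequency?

The fundamental frequency is the reciprocal of the period.
f = 1/T = 1/(3/200) = 200/3 Hz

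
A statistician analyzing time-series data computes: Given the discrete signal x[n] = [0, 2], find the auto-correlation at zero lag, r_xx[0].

The auto-correlation at zero lag r_xx[0] equals the signal energy.
r_xx[0] = sum of x[n]^2 = 0^2 + 2^2
= 0 + 4 = 4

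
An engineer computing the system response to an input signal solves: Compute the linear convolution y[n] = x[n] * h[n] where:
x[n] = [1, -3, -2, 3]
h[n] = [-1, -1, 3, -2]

y[n] = sum_k x[k]*h[n-k]. Output length = len(x) + len(h) - 1 = 4 + 4 - 1 = 7.
y[0] = 1*-1 = -1
y[1] = -3*-1 + 1*-1 = 2
y[2] = -2*-1 + -3*-1 + 1*3 = 8
y[3] = 3*-1 + -2*-1 + -3*3 + 1*-2 = -12
y[4] = 3*-1 + -2*3 + -3*-2 = -3
y[5] = 3*3 + -2*-2 = 13
y[6] = 3*-2 = -6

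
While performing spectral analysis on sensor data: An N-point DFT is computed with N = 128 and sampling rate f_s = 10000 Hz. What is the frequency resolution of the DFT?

DFT frequency resolution = f_s / N
= 10000 / 128 = 625/8 Hz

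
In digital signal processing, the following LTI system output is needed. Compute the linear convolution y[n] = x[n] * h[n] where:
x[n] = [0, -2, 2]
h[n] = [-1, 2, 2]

y[n] = sum_k x[k]*h[n-k]. Output length = len(x) + len(h) - 1 = 3 + 3 - 1 = 5.
y[0] = 0*-1 = 0
y[1] = -2*-1 + 0*2 = 2
y[2] = 2*-1 + -2*2 + 0*2 = -6
y[3] = 2*2 + -2*2 = 0
y[4] = 2*2 = 4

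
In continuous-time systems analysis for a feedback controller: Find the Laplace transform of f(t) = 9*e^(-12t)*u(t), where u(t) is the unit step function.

Standard Laplace transform pair:
e^(-at)*u(t) <-> 1/(s+a)
With a = 12: L{9*e^(-12t)*u(t)} = 9/(s+12), ROC: Re(s) > -12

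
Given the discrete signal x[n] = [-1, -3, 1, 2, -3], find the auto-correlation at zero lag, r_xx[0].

The auto-correlation at zero lag r_xx[0] equals the signal energy.
r_xx[0] = sum of x[n]^2 = (-1)^2 + (-3)^2 + 1^2 + 2^2 + (-3)^2
= 1 + 9 + 1 + 4 + 9 = 24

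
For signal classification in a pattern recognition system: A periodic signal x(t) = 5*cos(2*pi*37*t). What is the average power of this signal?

Average power of A*cos(wt) is A^2/2.
P = 5^2 / 2 = 25/2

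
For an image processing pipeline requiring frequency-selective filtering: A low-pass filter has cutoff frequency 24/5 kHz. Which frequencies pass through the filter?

A low-pass filter passes all frequencies below the cutoff frequency 24/5 kHz and attenuates higher frequencies.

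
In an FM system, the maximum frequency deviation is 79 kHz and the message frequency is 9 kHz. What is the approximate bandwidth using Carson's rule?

Carson's rule: BW = 2*(delta_f + f_m)
= 2*(79 + 9) kHz = 176 kHz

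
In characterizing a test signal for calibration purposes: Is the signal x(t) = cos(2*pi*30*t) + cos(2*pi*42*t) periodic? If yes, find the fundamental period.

f1 = 30 Hz, f2 = 42 Hz
Period T1 = 1/30, T2 = 1/42
Ratio T1/T2 = 42/30, which is rational.
The signal is periodic with fundamental period T = 1/GCD(30,42) = 1/6 s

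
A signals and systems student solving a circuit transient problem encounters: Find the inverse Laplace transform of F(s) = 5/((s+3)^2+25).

Standard pair: w/((s+a)^2+w^2) <-> e^(-at)*sin(wt)*u(t)
With a=3, w=5: f(t) = e^(-3t)*sin(5t)*u(t)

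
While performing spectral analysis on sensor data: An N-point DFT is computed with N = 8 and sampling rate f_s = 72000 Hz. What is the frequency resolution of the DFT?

DFT frequency resolution = f_s / N
= 72000 / 8 = 9000 Hz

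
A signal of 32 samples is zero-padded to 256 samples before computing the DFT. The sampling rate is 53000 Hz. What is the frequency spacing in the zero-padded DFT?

Original DFT: N = 32, resolution = f_s/N = 53000/32 = 6625/4 Hz
Zero-padded DFT: N = 256, resolution = f_s/N = 53000/256 = 6625/32 Hz
Zero-padding interpolates the spectrum (finer frequency grid)
but does NOT improve the true spectral resolution (ability to resolve close frequencies).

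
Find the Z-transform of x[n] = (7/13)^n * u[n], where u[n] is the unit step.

The Z-transform of a^n * u[n] is z/(z-a) for |z| > |a|.
Here a = 7/13, so X(z) = z/(z - (7/13)) = 13z/(13z - 7)
ROC: |z| > 7/13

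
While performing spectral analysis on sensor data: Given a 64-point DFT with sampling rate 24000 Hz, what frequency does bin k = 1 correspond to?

The frequency of DFT bin k is: f_k = k * f_s / N
f_1 = 1 * 24000 / 64 = 375 Hz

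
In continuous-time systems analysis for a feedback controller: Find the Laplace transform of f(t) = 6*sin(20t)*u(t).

Standard pair: sin(wt)*u(t) <-> w/(s^2+w^2)
With w = 20: L{6*sin(20t)*u(t)} = 120/(s^2+400)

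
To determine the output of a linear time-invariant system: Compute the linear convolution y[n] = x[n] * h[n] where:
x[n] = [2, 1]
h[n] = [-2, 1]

y[n] = sum_k x[k]*h[n-k]. Output length = len(x) + len(h) - 1 = 2 + 2 - 1 = 3.
y[0] = 2*-2 = -4
y[1] = 1*-2 + 2*1 = 0
y[2] = 1*1 = 1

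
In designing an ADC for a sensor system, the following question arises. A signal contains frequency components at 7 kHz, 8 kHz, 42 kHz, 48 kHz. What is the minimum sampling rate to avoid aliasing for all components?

The highest frequency component is f_max = 48 kHz.
Nyquist rate = 2 * f_max = 2 * 48 kHz = 96 kHz.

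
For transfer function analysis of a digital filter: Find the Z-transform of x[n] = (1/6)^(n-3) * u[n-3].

Time-shifting property: if X(z) = Z{x[n]}, then Z{x[n-d]} = z^(-d) * X(z)
X(z) = z/(z - 1/6) for x[n] = (1/6)^n * u[n]
Z{x[n-3]} = z^(-3) * z/(z - 1/6) = z^(-2)/(z - 1/6)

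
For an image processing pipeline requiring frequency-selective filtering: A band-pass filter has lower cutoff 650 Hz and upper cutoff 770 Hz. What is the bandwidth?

Bandwidth = f_high - f_low
= 770 Hz - 650 Hz = 120 Hz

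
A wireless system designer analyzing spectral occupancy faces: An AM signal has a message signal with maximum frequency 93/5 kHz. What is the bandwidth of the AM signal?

In AM (double-sideband), the bandwidth is twice the message frequency.
BW = 2 * f_m = 2 * 93/5 kHz = 186/5 kHz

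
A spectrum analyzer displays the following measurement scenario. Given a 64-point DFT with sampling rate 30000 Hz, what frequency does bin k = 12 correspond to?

The frequency of DFT bin k is: f_k = k * f_s / N
f_12 = 12 * 30000 / 64 = 5625 Hz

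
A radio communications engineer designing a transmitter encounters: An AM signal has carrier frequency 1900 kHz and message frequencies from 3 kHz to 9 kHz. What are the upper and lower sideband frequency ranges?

Upper sideband (USB) = fc + [fm_low, fm_high] = 1900 + [3, 9] = [1903, 1909] kHz
Lower sideband (LSB) = fc - [fm_high, fm_low] = 1900 - [9, 3] = [1891, 1897] kHz
Total occupied spectrum: 1891 kHz to 1909 kHz (plus carrier at 1900 kHz)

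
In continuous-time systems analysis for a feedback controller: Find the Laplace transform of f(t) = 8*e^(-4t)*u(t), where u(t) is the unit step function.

Standard Laplace transform pair:
e^(-at)*u(t) <-> 1/(s+a)
With a = 4: L{8*e^(-4t)*u(t)} = 8/(s+4), ROC: Re(s) > -4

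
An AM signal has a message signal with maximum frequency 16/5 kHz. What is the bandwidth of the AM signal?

In AM (double-sideband), the bandwidth is twice the message frequency.
BW = 2 * f_m = 2 * 16/5 kHz = 32/5 kHz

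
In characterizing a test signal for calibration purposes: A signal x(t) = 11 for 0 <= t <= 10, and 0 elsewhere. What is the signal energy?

Energy = integral of |x(t)|^2 dt over the signal duration
= 11^2 * 10 = 121 * 10 = 1210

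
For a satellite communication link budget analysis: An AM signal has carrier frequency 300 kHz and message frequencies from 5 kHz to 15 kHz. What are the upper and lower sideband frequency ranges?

Upper sideband (USB) = fc + [fm_low, fm_high] = 300 + [5, 15] = [305, 315] kHz
Lower sideband (LSB) = fc - [fm_high, fm_low] = 300 - [15, 5] = [285, 295] kHz
Total occupied spectrum: 285 kHz to 315 kHz (plus carrier at 300 kHz)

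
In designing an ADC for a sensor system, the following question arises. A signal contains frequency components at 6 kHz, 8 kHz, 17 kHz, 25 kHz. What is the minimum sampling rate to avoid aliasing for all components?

The highest frequency component is f_max = 25 kHz.
Nyquist rate = 2 * f_max = 2 * 25 kHz = 50 kHz.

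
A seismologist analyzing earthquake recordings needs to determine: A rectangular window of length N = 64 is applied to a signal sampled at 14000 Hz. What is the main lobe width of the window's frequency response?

For a rectangular window of length N,
the main lobe width in frequency is 2*f_s/N.
= 2*14000/64 = 875/2 Hz
This determines the minimum frequency separation for resolving two sinusoids.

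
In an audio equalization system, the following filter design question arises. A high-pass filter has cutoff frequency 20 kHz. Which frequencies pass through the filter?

A high-pass filter passes all frequencies above the cutoff frequency 20 kHz and attenuates lower frequencies.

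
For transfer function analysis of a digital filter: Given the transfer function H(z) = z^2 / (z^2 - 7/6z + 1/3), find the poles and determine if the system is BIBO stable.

Poles are roots of the denominator: z^2 - 7/6z + 1/3 = 0.
Quadratic formula: z = [-(-7/6) +/- sqrt((-7/6)^2 - 4*(1/3))] / 2
Discriminant = 49/36 - 4/3 = 1/36; sqrt = 1/6.
z = (7/6 +/- 1/6) / 2 => z = 2/3 or z = 1/2.
|p1| = 1/2, |p2| = 2/3.
For BIBO stability, all poles must lie inside the unit circle (|p| < 1).
System is STABLE since both |p| < 1.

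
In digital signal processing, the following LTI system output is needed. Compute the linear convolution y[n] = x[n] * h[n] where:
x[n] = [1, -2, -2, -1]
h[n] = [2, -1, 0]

y[n] = sum_k x[k]*h[n-k]. Output length = len(x) + len(h) - 1 = 4 + 3 - 1 = 6.
y[0] = 1*2 = 2
y[1] = -2*2 + 1*-1 = -5
y[2] = -2*2 + -2*-1 + 1*0 = -2
y[3] = -1*2 + -2*-1 + -2*0 = 0
y[4] = -1*-1 + -2*0 = 1
y[5] = -1*0 = 0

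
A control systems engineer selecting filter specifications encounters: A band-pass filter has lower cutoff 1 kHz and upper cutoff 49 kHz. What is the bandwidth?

Bandwidth = f_high - f_low
= 49 kHz - 1 kHz = 48 kHz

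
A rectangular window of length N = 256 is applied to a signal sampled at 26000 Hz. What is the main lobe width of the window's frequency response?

For a rectangular window of length N,
the main lobe width in frequency is 2*f_s/N.
= 2*26000/256 = 1625/8 Hz
This determines the minimum frequency separation for resolving two sinusoids.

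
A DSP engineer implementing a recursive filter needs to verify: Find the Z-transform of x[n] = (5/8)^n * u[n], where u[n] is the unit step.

The Z-transform of a^n * u[n] is z/(z-a) for |z| > |a|.
Here a = 5/8, so X(z) = z/(z - (5/8)) = 8z/(8z - 5)
ROC: |z| > 5/8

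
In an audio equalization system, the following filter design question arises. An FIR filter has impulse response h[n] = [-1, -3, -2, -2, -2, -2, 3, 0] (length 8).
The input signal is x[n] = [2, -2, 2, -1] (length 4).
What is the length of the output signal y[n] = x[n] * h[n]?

For linear convolution, the output length is:
len(y) = len(x) + len(h) - 1 = 4 + 8 - 1 = 11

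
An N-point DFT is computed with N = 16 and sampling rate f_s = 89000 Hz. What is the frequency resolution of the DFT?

DFT frequency resolution = f_s / N
= 89000 / 16 = 11125/2 Hz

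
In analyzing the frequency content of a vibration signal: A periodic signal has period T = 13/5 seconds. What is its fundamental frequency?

The fundamental frequency is the reciprocal of the period.
f = 1/T = 1/(13/5) = 5/13 Hz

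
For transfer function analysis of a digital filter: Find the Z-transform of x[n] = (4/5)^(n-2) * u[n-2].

Time-shifting property: if X(z) = Z{x[n]}, then Z{x[n-d]} = z^(-d) * X(z)
X(z) = z/(z - 4/5) for x[n] = (4/5)^n * u[n]
Z{x[n-2]} = z^(-2) * z/(z - 4/5) = z^(-1)/(z - 4/5)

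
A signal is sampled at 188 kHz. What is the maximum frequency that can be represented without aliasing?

The maximum frequency that can be represented without aliasing
is the Nyquist frequency: f_max = f_s / 2 = 188 kHz / 2 = 94 kHz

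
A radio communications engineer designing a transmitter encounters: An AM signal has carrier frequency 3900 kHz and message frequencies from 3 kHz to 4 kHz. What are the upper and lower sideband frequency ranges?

Upper sideband (USB) = fc + [fm_low, fm_high] = 3900 + [3, 4] = [3903, 3904] kHz
Lower sideband (LSB) = fc - [fm_high, fm_low] = 3900 - [4, 3] = [3896, 3897] kHz
Total occupied spectrum: 3896 kHz to 3904 kHz (plus carrier at 3900 kHz)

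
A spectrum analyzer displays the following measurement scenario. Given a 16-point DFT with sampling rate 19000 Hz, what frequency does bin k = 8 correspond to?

The frequency of DFT bin k is: f_k = k * f_s / N
f_8 = 8 * 19000 / 16 = 9500 Hz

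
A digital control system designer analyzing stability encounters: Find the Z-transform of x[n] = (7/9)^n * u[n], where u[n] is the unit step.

The Z-transform of a^n * u[n] is z/(z-a) for |z| > |a|.
Here a = 7/9, so X(z) = z/(z - (7/9)) = 9z/(9z - 7)
ROC: |z| > 7/9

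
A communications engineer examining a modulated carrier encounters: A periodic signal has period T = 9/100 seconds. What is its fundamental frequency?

The fundamental frequency is the reciprocal of the period.
f = 1/T = 1/(9/100) = 100/9 Hz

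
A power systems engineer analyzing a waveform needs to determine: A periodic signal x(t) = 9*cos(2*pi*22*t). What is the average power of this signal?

Average power of A*cos(wt) is A^2/2.
P = 9^2 / 2 = 81/2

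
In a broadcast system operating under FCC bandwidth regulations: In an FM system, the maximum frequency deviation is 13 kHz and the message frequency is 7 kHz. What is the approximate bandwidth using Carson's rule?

Carson's rule: BW = 2*(delta_f + f_m)
= 2*(13 + 7) kHz = 40 kHz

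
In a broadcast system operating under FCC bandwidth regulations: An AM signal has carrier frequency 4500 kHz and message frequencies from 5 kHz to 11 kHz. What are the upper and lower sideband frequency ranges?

Upper sideband (USB) = fc + [fm_low, fm_high] = 4500 + [5, 11] = [4505, 4511] kHz
Lower sideband (LSB) = fc - [fm_high, fm_low] = 4500 - [11, 5] = [4489, 4495] kHz
Total occupied spectrum: 4489 kHz to 4511 kHz (plus carrier at 4500 kHz)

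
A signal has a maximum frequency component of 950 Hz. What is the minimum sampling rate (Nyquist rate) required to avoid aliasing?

By the Nyquist-Shannon sampling theorem,
the minimum sampling rate (Nyquist rate) must be at least 2 * f_max.
Nyquist rate = 2 * 950 Hz = 1900 Hz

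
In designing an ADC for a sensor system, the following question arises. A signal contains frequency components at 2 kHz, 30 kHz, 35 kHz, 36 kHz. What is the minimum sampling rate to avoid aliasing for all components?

The highest frequency component is f_max = 36 kHz.
Nyquist rate = 2 * f_max = 2 * 36 kHz = 72 kHz.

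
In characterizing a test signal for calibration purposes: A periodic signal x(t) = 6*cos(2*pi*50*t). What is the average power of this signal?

Average power of A*cos(wt) is A^2/2.
P = 6^2 / 2 = 36/2 = 18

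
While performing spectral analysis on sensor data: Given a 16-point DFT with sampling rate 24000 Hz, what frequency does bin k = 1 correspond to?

The frequency of DFT bin k is: f_k = k * f_s / N
f_1 = 1 * 24000 / 16 = 1500 Hz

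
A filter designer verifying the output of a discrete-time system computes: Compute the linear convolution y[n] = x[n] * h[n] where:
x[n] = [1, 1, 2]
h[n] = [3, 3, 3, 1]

y[n] = sum_k x[k]*h[n-k]. Output length = len(x) + len(h) - 1 = 3 + 4 - 1 = 6.
y[0] = 1*3 = 3
y[1] = 1*3 + 1*3 = 6
y[2] = 2*3 + 1*3 + 1*3 = 12
y[3] = 2*3 + 1*3 + 1*1 = 10
y[4] = 2*3 + 1*1 = 7
y[5] = 2*1 = 2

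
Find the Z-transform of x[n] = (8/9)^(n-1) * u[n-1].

Time-shifting property: if X(z) = Z{x[n]}, then Z{x[n-d]} = z^(-d) * X(z)
X(z) = z/(z - 8/9) for x[n] = (8/9)^n * u[n]
Z{x[n-1]} = z^(-1) * z/(z - 8/9) = 1/(z - 8/9)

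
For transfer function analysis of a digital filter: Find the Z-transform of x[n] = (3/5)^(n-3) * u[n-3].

Time-shifting property: if X(z) = Z{x[n]}, then Z{x[n-d]} = z^(-d) * X(z)
X(z) = z/(z - 3/5) for x[n] = (3/5)^n * u[n]
Z{x[n-3]} = z^(-3) * z/(z - 3/5) = z^(-2)/(z - 3/5)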